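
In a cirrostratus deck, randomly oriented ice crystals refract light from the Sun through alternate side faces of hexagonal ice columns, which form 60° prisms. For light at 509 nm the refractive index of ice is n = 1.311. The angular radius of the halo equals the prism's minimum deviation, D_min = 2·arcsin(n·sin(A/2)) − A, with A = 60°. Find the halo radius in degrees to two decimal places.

21.92°

n·sin(A/2) = 1.311 × sin 30° = 1.311 × 0.5000 = 0.6555.
D_min = 2·arcsin(0.6555) − 60° = 2 × 40.958° − 60° = 21.915°.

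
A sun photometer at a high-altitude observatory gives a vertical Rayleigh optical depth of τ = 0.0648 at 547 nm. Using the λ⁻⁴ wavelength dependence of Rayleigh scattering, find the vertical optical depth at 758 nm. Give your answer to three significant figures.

0.0176

τ(758 nm) = τ(547 nm) × (547/758)⁴ = 0.0648 × (0.7216)⁴ = 0.0648 × 0.2712 = 0.0176.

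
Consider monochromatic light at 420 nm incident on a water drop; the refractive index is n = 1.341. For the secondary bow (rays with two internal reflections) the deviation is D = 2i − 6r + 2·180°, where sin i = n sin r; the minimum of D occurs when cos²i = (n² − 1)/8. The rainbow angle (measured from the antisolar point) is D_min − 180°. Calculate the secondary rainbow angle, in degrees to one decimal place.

cos²i = (1.79828 − 1)/8 = 0.09979; i = arccos(0.31589) = 71.586°.
sin r = sin 71.586°/1.341 = 0.70753; r = 45.034°.
D_min = 2·71.586° − 6·45.034° + 360° = 232.966°.
Rainbow angle = D_min − 180° = 52.966°.

53.0°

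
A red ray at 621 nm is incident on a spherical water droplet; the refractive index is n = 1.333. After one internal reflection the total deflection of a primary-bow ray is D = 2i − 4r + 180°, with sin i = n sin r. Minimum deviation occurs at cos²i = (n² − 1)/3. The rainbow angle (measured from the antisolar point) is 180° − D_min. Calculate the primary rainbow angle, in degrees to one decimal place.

42.1°

cos²i = (1.77689 − 1)/3 = 0.25896; i = arccos(0.50888) = 59.410°.
sin r = sin 59.410°/1.333 = 0.64579; r = 40.225°.
D_min = 2·59.410° − 4·40.225° + 180° = 137.922°.
Rainbow angle = 180° − D_min = 42.078°.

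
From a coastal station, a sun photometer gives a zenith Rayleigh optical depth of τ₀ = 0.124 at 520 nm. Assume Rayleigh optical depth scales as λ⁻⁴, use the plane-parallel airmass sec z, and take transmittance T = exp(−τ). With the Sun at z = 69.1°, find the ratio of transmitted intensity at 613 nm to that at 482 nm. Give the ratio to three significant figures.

1.34

Airmass: sec 69.1° = 2.8032.
τ(613 nm) = 0.124 × (520/613)⁴ × 2.8032 = 0.124 × 0.5178 × 2.8032 = 0.1800.
τ(482 nm) = 0.124 × (520/482)⁴ × 2.8032 = 0.124 × 1.3546 × 2.8032 = 0.4709.
T(613)/T(482) = exp(τ_B − τ_A) = exp(0.2909) = 1.3376.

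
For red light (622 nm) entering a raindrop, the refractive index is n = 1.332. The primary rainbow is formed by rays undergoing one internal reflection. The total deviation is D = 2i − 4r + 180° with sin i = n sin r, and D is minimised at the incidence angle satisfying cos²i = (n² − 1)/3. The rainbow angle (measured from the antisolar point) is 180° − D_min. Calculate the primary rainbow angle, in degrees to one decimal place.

cos²i = (1.77422 − 1)/3 = 0.25807; i = arccos(0.50801) = 59.469°.
sin r = sin 59.469°/1.332 = 0.64666; r = 40.290°.
D_min = 2·59.469° − 4·40.290° + 180° = 137.776°.
Rainbow angle = 180° − D_min = 42.224°.

42.2°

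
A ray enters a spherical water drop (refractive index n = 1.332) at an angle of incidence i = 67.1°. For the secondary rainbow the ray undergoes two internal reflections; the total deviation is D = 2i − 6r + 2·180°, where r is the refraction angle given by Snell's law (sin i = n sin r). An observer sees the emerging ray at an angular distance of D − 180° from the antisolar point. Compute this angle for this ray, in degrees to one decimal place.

51.7°

sin r = sin 67.1° / 1.332 = 0.9212/1.332 = 0.6916; r = 43.76°.
D = 2·67.1° − 6·43.76° + 2·180° = 134.20° − 262.53° + 360° = 231.67°.
Angle from antisolar point = D − 180° = 51.67°.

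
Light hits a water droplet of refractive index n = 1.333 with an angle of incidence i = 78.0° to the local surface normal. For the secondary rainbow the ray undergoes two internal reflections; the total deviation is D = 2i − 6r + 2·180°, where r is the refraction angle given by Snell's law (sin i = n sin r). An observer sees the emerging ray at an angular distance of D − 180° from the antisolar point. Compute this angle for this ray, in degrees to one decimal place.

sin r = sin 78.0° / 1.333 = 0.9781/1.333 = 0.7338; r = 47.21°.
D = 2·78.0° − 6·47.21° + 2·180° = 156.00° − 283.23° + 360° = 232.77°.
Angle from antisolar point = D − 180° = 52.77°.

52.8°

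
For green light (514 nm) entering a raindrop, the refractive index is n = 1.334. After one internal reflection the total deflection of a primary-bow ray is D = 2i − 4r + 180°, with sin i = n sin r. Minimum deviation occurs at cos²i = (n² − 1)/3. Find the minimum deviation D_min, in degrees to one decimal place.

cos²i = (1.77956 − 1)/3 = 0.25985; i = arccos(0.50976) = 59.352°.
sin r = sin 59.352°/1.334 = 0.64492; r = 40.159°.
D_min = 2·59.352° − 4·40.159° + 180° = 138.067°.

138.1°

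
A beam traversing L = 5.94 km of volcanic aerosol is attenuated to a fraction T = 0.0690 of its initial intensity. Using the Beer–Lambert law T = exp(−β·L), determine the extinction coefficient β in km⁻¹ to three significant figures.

0.450 km⁻¹

Beer–Lambert: T = exp(−βL) ⇒ β = −ln(T)/L = −ln(0.0690)/5.94 = 2.6736/5.94 = 0.4501 km⁻¹.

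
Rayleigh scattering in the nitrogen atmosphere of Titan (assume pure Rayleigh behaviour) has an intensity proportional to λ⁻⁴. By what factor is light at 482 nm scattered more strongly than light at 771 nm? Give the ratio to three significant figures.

Rayleigh scattering ∝ λ⁻⁴, so the ratio of coefficients is the inverse fourth power of the wavelength ratio.
σ(482)/σ(771) = (771/482)⁴ = (1.5996)⁴ = 6.547.

6.55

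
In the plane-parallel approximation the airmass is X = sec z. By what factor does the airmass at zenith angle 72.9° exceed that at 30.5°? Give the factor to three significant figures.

2.93

X(72.9°)/X(30.5°) = sec 72.9° / sec 30.5° = cos 30.5° / cos 72.9° = 0.8616/0.2940 = 2.9303.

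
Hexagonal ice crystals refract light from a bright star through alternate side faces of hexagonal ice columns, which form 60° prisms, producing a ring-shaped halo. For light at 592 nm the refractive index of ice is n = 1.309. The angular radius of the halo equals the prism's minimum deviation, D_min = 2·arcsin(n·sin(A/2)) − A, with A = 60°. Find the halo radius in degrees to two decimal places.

n·sin(A/2) = 1.309 × sin 30° = 1.309 × 0.5000 = 0.6545.
D_min = 2·arcsin(0.6545) − 60° = 2 × 40.882° − 60° = 21.763°.

21.76°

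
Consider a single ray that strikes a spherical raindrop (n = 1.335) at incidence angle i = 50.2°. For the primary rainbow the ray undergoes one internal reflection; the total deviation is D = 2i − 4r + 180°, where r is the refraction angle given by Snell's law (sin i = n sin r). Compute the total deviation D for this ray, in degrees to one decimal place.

139.9°

sin r = sin 50.2° / 1.335 = 0.7683/1.335 = 0.5755; r = 35.13°.
D = 2·50.2° − 4·35.13° + 180° = 100.40° − 140.54° + 180° = 139.86°.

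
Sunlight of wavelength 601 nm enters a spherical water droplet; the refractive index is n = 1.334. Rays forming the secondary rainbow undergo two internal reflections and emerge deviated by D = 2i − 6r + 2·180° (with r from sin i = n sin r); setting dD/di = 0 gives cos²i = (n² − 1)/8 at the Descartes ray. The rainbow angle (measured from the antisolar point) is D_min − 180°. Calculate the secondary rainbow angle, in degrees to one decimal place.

cos²i = (1.77956 − 1)/8 = 0.09744; i = arccos(0.31216) = 71.810°.
sin r = sin 71.810°/1.334 = 0.71217; r = 45.411°.
D_min = 2·71.810° − 6·45.411° + 360° = 231.153°.
Rainbow angle = D_min − 180° = 51.153°.

51.2°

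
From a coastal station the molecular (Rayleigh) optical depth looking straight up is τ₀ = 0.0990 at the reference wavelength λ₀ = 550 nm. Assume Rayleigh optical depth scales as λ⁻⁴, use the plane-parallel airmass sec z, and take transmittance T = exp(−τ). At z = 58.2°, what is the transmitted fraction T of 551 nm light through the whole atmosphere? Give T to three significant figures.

0.830

sec 58.2° = 1.8977.
τ = 0.0990 × (550/551)⁴ × 1.8977 = 0.0990 × 0.9928 × 1.8977 = 0.1865.
T = exp(−0.1865) = 0.8298.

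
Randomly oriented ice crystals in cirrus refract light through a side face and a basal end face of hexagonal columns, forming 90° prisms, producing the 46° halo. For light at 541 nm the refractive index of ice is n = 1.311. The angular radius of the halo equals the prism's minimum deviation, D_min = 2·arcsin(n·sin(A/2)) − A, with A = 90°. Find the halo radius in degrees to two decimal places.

45.95°

n·sin(A/2) = 1.311 × sin 45° = 1.311 × 0.7071 = 0.9270.
D_min = 2·arcsin(0.9270) − 90° = 2 × 67.974° − 90° = 45.949°.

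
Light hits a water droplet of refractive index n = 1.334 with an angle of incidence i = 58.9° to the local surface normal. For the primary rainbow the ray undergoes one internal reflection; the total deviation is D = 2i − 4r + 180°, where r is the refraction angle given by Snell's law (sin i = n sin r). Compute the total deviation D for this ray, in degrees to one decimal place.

138.1°

sin r = sin 58.9° / 1.334 = 0.8563/1.334 = 0.6419; r = 39.93°.
D = 2·58.9° − 4·39.93° + 180° = 117.80° − 159.73° + 180° = 138.07°.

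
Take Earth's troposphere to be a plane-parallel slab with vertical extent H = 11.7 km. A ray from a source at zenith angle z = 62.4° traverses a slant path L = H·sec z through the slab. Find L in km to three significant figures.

25.3 km

sec z = 1/cos 62.4° = 2.1584.
L = 11.7 × 2.1584 = 25.254 km.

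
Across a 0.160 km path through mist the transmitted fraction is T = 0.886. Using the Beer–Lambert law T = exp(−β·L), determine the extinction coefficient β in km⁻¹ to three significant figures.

0.756 km⁻¹

Beer–Lambert: T = exp(−βL) ⇒ β = −ln(T)/L = −ln(0.886)/0.160 = 0.1210/0.160 = 0.7565 km⁻¹.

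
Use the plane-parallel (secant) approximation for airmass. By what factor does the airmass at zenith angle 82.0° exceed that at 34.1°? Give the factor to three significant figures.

X(82.0°)/X(34.1°) = sec 82.0° / sec 34.1° = cos 34.1° / cos 82.0° = 0.8281/0.1392 = 5.9499.

5.95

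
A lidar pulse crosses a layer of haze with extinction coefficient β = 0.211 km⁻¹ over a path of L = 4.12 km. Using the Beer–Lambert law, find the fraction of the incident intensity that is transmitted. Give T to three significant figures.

τ = β·L = 0.211 × 4.12 = 0.8693.
T = exp(−0.8693) = 0.4192.

0.419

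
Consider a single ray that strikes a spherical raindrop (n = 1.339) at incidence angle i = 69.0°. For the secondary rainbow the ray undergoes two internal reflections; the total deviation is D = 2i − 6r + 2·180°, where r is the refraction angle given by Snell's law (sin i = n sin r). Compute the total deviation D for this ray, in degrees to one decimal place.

232.8°

sin r = sin 69.0° / 1.339 = 0.9336/1.339 = 0.6972; r = 44.20°.
D = 2·69.0° − 6·44.20° + 2·180° = 138.00° − 265.23° + 360° = 232.77°.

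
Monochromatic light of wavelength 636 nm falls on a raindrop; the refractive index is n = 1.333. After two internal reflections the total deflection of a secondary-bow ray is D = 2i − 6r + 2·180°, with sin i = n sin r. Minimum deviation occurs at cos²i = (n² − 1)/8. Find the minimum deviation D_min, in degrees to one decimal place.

230.9°

cos²i = (1.77689 − 1)/8 = 0.09711; i = arccos(0.31163) = 71.843°.
sin r = sin 71.843°/1.333 = 0.71283; r = 45.466°.
D_min = 2·71.843° − 6·45.466° + 360° = 230.891°.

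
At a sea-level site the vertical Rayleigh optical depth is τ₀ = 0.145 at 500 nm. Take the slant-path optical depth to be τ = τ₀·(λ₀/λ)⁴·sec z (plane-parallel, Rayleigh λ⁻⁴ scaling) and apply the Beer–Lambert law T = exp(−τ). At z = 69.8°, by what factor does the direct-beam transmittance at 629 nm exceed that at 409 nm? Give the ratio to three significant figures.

Airmass: sec 69.8° = 2.8960.
τ(629 nm) = 0.145 × (500/629)⁴ × 2.8960 = 0.145 × 0.3993 × 2.8960 = 0.1677.
τ(409 nm) = 0.145 × (500/409)⁴ × 2.8960 = 0.145 × 2.2335 × 2.8960 = 0.9379.
T(629)/T(409) = exp(τ_B − τ_A) = exp(0.7702) = 2.1603.

2.16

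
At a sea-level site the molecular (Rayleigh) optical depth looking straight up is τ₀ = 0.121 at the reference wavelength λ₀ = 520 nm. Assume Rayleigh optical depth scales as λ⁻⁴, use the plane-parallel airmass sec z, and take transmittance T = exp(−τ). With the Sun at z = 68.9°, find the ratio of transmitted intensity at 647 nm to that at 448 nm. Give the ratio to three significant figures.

Airmass: sec 68.9° = 2.7778.
τ(647 nm) = 0.121 × (520/647)⁴ × 2.7778 = 0.121 × 0.4172 × 2.7778 = 0.1402.
τ(448 nm) = 0.121 × (520/448)⁴ × 2.7778 = 0.121 × 1.8151 × 2.7778 = 0.6101.
T(647)/T(448) = exp(τ_B − τ_A) = exp(0.4698) = 1.5997.

1.60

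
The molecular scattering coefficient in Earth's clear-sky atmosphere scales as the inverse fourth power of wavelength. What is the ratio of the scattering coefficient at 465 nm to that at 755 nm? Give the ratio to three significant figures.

6.95

Rayleigh scattering ∝ λ⁻⁴, so the ratio of coefficients is the inverse fourth power of the wavelength ratio.
σ(465)/σ(755) = (755/465)⁴ = (1.6237)⁴ = 6.95.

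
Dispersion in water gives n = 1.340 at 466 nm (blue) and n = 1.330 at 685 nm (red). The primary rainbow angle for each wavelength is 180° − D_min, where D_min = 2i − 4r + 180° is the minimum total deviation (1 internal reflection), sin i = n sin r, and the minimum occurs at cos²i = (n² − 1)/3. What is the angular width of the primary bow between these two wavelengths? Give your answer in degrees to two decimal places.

1.45°

At 466 nm (n = 1.340): cos²i = 0.26520 → i = 59.004°, r = 39.770°, D_min = 138.929°, rainbow angle = 41.071°.
At 685 nm (n = 1.330): cos²i = 0.25630 → i = 59.585°, r = 40.422°, D_min = 137.484°, rainbow angle = 42.516°.
Angular width = |41.071° − 42.516°| = 1.445°.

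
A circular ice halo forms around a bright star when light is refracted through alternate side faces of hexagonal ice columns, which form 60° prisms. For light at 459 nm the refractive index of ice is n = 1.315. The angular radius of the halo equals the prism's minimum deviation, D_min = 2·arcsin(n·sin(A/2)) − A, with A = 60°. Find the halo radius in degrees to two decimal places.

22.22°

n·sin(A/2) = 1.315 × sin 30° = 1.315 × 0.5000 = 0.6575.
D_min = 2·arcsin(0.6575) − 60° = 2 × 41.109° − 60° = 22.219°.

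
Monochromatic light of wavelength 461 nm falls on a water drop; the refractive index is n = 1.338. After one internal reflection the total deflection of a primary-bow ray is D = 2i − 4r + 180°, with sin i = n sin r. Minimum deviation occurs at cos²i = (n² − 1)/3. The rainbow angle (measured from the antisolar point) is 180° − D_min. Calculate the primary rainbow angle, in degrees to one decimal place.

cos²i = (1.79024 − 1)/3 = 0.26341; i = arccos(0.51324) = 59.120°.
sin r = sin 59.120°/1.338 = 0.64144; r = 39.899°.
D_min = 2·59.120° − 4·39.899° + 180° = 138.643°.
Rainbow angle = 180° − D_min = 41.357°.

41.4°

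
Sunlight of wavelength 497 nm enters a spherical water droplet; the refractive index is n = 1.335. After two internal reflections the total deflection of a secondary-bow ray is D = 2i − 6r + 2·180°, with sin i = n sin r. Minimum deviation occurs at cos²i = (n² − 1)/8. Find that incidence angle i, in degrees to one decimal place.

cos²i = (1.335² − 1)/8 = (1.78222 − 1)/8 = 0.09778.
cos i = 0.31269, so i = 71.778°.

71.8°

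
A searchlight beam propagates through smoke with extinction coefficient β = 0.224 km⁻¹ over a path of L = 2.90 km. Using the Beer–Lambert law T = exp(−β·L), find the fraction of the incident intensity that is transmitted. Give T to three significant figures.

τ = β·L = 0.224 × 2.90 = 0.6496.
T = exp(−0.6496) = 0.5223.

0.522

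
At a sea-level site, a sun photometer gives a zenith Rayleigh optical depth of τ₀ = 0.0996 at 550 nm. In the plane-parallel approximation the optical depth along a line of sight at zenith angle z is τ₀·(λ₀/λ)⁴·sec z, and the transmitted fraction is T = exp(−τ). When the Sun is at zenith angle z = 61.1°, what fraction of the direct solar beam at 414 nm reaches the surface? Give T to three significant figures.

sec 61.1° = 2.0692.
τ = 0.0996 × (550/414)⁴ × 2.0692 = 0.0996 × 3.1149 × 2.0692 = 0.6420.
T = exp(−0.6420) = 0.5263.

0.526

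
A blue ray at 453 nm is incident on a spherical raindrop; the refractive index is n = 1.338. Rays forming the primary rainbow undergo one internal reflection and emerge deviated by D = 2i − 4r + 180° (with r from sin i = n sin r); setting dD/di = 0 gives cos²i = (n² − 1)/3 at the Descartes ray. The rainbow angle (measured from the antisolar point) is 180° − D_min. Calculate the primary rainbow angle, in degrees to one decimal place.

41.4°

cos²i = (1.79024 − 1)/3 = 0.26341; i = arccos(0.51324) = 59.120°.
sin r = sin 59.120°/1.338 = 0.64144; r = 39.899°.
D_min = 2·59.120° − 4·39.899° + 180° = 138.643°.
Rainbow angle = 180° − D_min = 41.357°.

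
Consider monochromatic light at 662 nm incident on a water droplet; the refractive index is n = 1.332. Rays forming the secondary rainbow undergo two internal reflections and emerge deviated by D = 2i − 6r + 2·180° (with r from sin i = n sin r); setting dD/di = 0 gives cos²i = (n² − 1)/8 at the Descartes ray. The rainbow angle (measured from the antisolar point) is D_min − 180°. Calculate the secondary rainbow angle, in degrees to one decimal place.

cos²i = (1.77422 − 1)/8 = 0.09678; i = arccos(0.31109) = 71.875°.
sin r = sin 71.875°/1.332 = 0.71350; r = 45.520°.
D_min = 2·71.875° − 6·45.520° + 360° = 230.628°.
Rainbow angle = D_min − 180° = 50.628°.

50.6°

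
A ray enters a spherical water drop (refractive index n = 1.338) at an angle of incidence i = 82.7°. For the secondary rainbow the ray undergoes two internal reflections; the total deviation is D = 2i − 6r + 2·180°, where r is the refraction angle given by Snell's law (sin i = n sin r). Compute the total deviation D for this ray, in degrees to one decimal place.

238.3°

sin r = sin 82.7° / 1.338 = 0.9919/1.338 = 0.7413; r = 47.84°.
D = 2·82.7° − 6·47.84° + 2·180° = 165.40° − 287.07° + 360° = 238.33°.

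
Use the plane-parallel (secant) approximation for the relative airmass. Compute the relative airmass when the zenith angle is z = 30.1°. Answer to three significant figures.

1.16

X = sec z = 1/cos 30.1° = 1/0.8652 = 1.1559.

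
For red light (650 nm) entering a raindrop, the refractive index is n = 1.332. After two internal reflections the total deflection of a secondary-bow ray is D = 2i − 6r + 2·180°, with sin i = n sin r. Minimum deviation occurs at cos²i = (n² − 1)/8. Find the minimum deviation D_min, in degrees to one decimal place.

230.6°

cos²i = (1.77422 − 1)/8 = 0.09678; i = arccos(0.31109) = 71.875°.
sin r = sin 71.875°/1.332 = 0.71350; r = 45.520°.
D_min = 2·71.875° − 6·45.520° + 360° = 230.628°.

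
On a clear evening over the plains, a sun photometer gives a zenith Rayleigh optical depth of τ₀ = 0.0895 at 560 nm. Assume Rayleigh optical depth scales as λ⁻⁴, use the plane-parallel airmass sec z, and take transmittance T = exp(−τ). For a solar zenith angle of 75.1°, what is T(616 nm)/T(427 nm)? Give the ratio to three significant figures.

Airmass: sec 75.1° = 3.8890.
τ(616 nm) = 0.0895 × (560/616)⁴ × 3.8890 = 0.0895 × 0.6830 × 3.8890 = 0.2377.
τ(427 nm) = 0.0895 × (560/427)⁴ × 3.8890 = 0.0895 × 2.9583 × 3.8890 = 1.0297.
T(616)/T(427) = exp(τ_B − τ_A) = exp(0.7920) = 2.2077.

2.21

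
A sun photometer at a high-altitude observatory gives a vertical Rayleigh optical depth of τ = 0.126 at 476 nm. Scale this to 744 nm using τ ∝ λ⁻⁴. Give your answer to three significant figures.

τ(744 nm) = τ(476 nm) × (476/744)⁴ = 0.126 × (0.6398)⁴ = 0.126 × 0.1675 = 0.0211.

0.0211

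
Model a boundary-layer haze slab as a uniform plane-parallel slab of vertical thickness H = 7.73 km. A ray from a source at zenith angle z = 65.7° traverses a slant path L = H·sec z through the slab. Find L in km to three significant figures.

sec z = 1/cos 65.7° = 2.4300.
L = 7.73 × 2.4300 = 18.784 km.

18.8 km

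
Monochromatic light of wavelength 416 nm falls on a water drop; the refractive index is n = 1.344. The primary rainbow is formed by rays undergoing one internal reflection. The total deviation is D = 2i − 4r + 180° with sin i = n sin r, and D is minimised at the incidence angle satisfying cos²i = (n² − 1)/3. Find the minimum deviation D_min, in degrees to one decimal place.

139.5°

cos²i = (1.80634 − 1)/3 = 0.26878; i = arccos(0.51844) = 58.772°.
sin r = sin 58.772°/1.344 = 0.63625; r = 39.512°.
D_min = 2·58.772° − 4·39.512° + 180° = 139.495°.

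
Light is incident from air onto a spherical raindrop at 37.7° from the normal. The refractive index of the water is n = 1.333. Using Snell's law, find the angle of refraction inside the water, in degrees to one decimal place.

27.3°

Snell: sin θ_r = sin θ_i / n = sin 37.7° / 1.333 = 0.6115 / 1.333 = 0.4588.
θ_r = arcsin(0.4588) = 27.31°.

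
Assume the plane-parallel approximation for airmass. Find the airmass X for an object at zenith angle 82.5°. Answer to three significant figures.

7.66

X = sec z = 1/cos 82.5° = 1/0.1305 = 7.6613.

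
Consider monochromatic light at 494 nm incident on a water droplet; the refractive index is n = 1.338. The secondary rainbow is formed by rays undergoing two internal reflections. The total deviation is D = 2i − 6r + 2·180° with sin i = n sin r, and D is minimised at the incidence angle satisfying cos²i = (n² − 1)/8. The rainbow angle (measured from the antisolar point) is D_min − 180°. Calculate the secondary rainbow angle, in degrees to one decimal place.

cos²i = (1.79024 − 1)/8 = 0.09878; i = arccos(0.31429) = 71.682°.
sin r = sin 71.682°/1.338 = 0.70951; r = 45.195°.
D_min = 2·71.682° − 6·45.195° + 360° = 232.193°.
Rainbow angle = D_min − 180° = 52.193°.

52.2°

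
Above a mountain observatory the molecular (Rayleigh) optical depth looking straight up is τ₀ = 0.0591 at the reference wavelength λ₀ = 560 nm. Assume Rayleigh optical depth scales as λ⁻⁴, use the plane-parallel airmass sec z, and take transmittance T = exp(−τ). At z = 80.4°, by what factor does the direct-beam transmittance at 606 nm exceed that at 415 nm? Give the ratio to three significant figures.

2.50

Airmass: sec 80.4° = 5.9963.
τ(606 nm) = 0.0591 × (560/606)⁴ × 5.9963 = 0.0591 × 0.7292 × 5.9963 = 0.2584.
τ(415 nm) = 0.0591 × (560/415)⁴ × 5.9963 = 0.0591 × 3.3156 × 5.9963 = 1.1750.
T(606)/T(415) = exp(τ_B − τ_A) = exp(0.9166) = 2.5007.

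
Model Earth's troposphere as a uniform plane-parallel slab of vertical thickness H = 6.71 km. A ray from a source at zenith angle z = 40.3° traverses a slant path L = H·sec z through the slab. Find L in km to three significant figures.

8.80 km

sec z = 1/cos 40.3° = 1.3112.
L = 6.71 × 1.3112 = 8.798 km.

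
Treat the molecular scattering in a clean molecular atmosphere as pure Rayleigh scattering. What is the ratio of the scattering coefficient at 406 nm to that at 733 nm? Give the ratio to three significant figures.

Rayleigh scattering ∝ λ⁻⁴, so the ratio of coefficients is the inverse fourth power of the wavelength ratio.
σ(406)/σ(733) = (733/406)⁴ = (1.8054)⁴ = 10.62.

10.6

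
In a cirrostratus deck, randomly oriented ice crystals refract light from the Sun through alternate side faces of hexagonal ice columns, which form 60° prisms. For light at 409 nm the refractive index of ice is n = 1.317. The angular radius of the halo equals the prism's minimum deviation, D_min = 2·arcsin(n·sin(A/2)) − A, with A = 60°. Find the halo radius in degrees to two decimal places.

22.37°

n·sin(A/2) = 1.317 × sin 30° = 1.317 × 0.5000 = 0.6585.
D_min = 2·arcsin(0.6585) − 60° = 2 × 41.186° − 60° = 22.371°.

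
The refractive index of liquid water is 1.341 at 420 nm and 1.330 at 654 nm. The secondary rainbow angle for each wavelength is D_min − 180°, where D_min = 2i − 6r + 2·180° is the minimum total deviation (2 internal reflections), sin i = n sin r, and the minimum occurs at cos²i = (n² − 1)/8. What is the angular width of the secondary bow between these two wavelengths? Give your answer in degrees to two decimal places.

At 420 nm (n = 1.341): cos²i = 0.09979 → i = 71.586°, r = 45.034°, D_min = 232.966°, rainbow angle = 52.966°.
At 654 nm (n = 1.330): cos²i = 0.09611 → i = 71.940°, r = 45.630°, D_min = 230.101°, rainbow angle = 50.101°.
Angular width = |52.966° − 50.101°| = 2.865°.

2.86°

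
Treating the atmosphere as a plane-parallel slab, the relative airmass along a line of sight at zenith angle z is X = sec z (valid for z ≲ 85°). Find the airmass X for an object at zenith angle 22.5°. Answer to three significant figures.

1.08

X = sec z = 1/cos 22.5° = 1/0.9239 = 1.0824.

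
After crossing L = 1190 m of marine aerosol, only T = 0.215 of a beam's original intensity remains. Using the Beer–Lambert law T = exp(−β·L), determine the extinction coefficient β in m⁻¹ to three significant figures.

0.00129 m⁻¹

Beer–Lambert: T = exp(−βL) ⇒ β = −ln(T)/L = −ln(0.215)/1190 = 1.5371/1190 = 0.001292 m⁻¹.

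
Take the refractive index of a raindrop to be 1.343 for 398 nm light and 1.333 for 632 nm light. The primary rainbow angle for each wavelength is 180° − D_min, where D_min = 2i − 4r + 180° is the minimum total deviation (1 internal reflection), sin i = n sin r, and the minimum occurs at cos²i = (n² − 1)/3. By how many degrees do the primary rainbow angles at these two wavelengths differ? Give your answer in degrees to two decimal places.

At 398 nm (n = 1.343): cos²i = 0.26788 → i = 58.830°, r = 39.577°, D_min = 139.354°, rainbow angle = 40.646°.
At 632 nm (n = 1.333): cos²i = 0.25896 → i = 59.410°, r = 40.225°, D_min = 137.922°, rainbow angle = 42.078°.
Angular width = |40.646° − 42.078°| = 1.432°.

1.43°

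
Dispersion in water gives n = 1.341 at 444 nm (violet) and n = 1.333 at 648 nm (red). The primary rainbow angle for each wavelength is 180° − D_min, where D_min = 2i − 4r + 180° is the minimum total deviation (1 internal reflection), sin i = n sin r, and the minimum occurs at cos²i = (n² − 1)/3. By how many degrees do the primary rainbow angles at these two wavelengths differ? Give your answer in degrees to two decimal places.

1.15°

At 444 nm (n = 1.341): cos²i = 0.26609 → i = 58.946°, r = 39.705°, D_min = 139.071°, rainbow angle = 40.929°.
At 648 nm (n = 1.333): cos²i = 0.25896 → i = 59.410°, r = 40.225°, D_min = 137.922°, rainbow angle = 42.078°.
Angular width = |40.929° − 42.078°| = 1.149°.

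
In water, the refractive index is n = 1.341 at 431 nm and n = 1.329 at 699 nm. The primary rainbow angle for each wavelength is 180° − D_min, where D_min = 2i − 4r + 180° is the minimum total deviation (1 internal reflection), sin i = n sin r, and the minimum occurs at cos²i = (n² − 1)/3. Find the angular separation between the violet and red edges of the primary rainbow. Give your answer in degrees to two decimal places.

At 431 nm (n = 1.341): cos²i = 0.26609 → i = 58.946°, r = 39.705°, D_min = 139.071°, rainbow angle = 40.929°.
At 699 nm (n = 1.329): cos²i = 0.25541 → i = 59.643°, r = 40.487°, D_min = 137.337°, rainbow angle = 42.663°.
Angular width = |40.929° − 42.663°| = 1.735°.

1.73°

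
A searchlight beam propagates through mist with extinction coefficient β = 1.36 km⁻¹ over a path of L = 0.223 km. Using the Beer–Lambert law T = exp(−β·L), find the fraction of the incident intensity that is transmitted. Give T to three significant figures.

τ = β·L = 1.36 × 0.223 = 0.3033.
T = exp(−0.3033) = 0.7384.

0.738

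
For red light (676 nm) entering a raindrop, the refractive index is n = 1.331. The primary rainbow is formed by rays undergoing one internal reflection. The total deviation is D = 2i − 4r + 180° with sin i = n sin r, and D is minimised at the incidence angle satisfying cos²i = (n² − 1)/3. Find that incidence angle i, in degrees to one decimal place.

cos²i = (1.331² − 1)/3 = (1.77156 − 1)/3 = 0.25719.
cos i = 0.50714, so i = 59.527°.

59.5°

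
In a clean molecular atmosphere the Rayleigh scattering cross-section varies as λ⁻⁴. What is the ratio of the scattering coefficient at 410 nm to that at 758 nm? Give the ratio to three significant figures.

Rayleigh scattering ∝ λ⁻⁴, so the ratio of coefficients is the inverse fourth power of the wavelength ratio.
σ(410)/σ(758) = (758/410)⁴ = (1.8488)⁴ = 11.68.

11.7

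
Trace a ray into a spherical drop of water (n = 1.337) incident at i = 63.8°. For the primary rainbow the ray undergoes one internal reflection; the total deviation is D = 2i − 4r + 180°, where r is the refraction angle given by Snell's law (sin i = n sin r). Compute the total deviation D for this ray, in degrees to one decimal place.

sin r = sin 63.8° / 1.337 = 0.8973/1.337 = 0.6711; r = 42.15°.
D = 2·63.8° − 4·42.15° + 180° = 127.60° − 168.61° + 180° = 138.99°.

139.0°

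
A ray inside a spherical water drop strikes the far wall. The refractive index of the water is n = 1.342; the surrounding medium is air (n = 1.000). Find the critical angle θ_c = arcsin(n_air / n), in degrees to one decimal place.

48.2°

sin θ_c = n_air / n = 1.000 / 1.342 = 0.7452.
θ_c = arcsin(0.7452) = 48.17°.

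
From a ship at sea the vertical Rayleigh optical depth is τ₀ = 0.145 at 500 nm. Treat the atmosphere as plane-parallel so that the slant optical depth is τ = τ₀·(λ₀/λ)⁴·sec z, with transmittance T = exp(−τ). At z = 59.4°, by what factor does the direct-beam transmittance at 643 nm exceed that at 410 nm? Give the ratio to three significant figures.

1.69

Airmass: sec 59.4° = 1.9645.
τ(643 nm) = 0.145 × (500/643)⁴ × 1.9645 = 0.145 × 0.3656 × 1.9645 = 0.1041.
τ(410 nm) = 0.145 × (500/410)⁴ × 1.9645 = 0.145 × 2.2118 × 1.9645 = 0.6300.
T(643)/T(410) = exp(τ_B − τ_A) = exp(0.5259) = 1.6919.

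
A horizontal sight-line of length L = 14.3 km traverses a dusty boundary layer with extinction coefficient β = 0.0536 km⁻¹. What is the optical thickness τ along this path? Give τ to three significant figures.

τ = β·L = 0.0536 × 14.3 = 0.7665.

0.766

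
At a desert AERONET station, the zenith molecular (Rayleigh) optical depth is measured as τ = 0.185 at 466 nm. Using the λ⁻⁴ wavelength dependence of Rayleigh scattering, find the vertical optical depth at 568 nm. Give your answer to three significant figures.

0.0838

τ(568 nm) = τ(466 nm) × (466/568)⁴ = 0.185 × (0.8204)⁴ = 0.185 × 0.4531 = 0.0838.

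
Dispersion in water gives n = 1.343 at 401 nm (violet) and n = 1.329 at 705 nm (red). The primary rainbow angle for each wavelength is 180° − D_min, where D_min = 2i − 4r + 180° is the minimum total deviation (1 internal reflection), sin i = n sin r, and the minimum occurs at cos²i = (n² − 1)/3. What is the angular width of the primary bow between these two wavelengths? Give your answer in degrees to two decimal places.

2.02°

At 401 nm (n = 1.343): cos²i = 0.26788 → i = 58.830°, r = 39.577°, D_min = 139.354°, rainbow angle = 40.646°.
At 705 nm (n = 1.329): cos²i = 0.25541 → i = 59.643°, r = 40.487°, D_min = 137.337°, rainbow angle = 42.663°.
Angular width = |40.646° − 42.663°| = 2.017°.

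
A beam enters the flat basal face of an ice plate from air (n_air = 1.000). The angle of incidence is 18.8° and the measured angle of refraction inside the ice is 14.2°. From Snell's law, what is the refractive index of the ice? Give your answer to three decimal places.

n = sin θ_i / sin θ_r = sin 18.8° / sin 14.2° = 0.3223 / 0.2453 = 1.3137.

1.314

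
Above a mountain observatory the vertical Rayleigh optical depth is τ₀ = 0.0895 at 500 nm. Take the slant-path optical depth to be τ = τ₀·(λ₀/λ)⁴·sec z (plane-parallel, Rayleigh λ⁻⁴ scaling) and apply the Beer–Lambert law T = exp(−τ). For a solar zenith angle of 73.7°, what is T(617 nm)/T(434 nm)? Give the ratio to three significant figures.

1.53

Airmass: sec 73.7° = 3.5629.
τ(617 nm) = 0.0895 × (500/617)⁴ × 3.5629 = 0.0895 × 0.4313 × 3.5629 = 0.1375.
τ(434 nm) = 0.0895 × (500/434)⁴ × 3.5629 = 0.0895 × 1.7617 × 3.5629 = 0.5618.
T(617)/T(434) = exp(τ_B − τ_A) = exp(0.4242) = 1.5284.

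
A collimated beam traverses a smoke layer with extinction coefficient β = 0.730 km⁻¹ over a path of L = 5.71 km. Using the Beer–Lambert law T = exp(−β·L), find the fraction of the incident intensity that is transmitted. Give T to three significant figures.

0.0155

τ = β·L = 0.730 × 5.71 = 4.1683.
T = exp(−4.1683) = 0.0155.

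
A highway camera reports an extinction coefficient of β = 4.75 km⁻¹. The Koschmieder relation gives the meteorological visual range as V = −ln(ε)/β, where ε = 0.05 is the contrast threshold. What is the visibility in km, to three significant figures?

0.631 km

V = −ln(0.05) / 4.75 = 2.996 / 4.75 = 0.6307 km.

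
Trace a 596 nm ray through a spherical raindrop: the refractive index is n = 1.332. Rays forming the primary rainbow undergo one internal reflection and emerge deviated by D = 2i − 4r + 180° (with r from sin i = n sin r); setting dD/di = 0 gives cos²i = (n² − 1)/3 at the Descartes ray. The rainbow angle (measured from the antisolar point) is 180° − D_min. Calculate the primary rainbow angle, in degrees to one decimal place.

cos²i = (1.77422 − 1)/3 = 0.25807; i = arccos(0.50801) = 59.469°.
sin r = sin 59.469°/1.332 = 0.64666; r = 40.290°.
D_min = 2·59.469° − 4·40.290° + 180° = 137.776°.
Rainbow angle = 180° − D_min = 42.224°.

42.2°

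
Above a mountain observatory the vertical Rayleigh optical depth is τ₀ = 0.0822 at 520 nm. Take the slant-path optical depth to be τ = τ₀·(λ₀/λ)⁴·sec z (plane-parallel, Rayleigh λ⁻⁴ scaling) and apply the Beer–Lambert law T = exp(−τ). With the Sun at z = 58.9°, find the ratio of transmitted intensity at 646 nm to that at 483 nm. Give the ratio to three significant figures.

1.16

Airmass: sec 58.9° = 1.9360.
τ(646 nm) = 0.0822 × (520/646)⁴ × 1.9360 = 0.0822 × 0.4198 × 1.9360 = 0.0668.
τ(483 nm) = 0.0822 × (520/483)⁴ × 1.9360 = 0.0822 × 1.3435 × 1.9360 = 0.2138.
T(646)/T(483) = exp(τ_B − τ_A) = exp(0.1470) = 1.1583.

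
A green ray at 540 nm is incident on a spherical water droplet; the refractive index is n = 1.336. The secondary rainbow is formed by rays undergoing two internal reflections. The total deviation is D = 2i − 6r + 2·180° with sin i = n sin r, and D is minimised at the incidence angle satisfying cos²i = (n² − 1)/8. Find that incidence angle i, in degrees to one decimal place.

cos²i = (1.336² − 1)/8 = (1.78490 − 1)/8 = 0.09811.
cos i = 0.31323, so i = 71.746°.

71.7°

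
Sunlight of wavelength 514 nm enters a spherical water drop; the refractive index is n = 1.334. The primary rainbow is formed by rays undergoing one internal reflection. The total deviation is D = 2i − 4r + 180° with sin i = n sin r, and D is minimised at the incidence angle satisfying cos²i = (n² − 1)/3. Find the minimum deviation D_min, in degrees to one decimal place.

138.1°

cos²i = (1.77956 − 1)/3 = 0.25985; i = arccos(0.50976) = 59.352°.
sin r = sin 59.352°/1.334 = 0.64492; r = 40.159°.
D_min = 2·59.352° − 4·40.159° + 180° = 138.067°.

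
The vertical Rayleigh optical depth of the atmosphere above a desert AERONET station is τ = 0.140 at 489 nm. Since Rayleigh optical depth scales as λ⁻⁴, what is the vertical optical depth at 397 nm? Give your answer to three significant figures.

τ(397 nm) = τ(489 nm) × (489/397)⁴ = 0.140 × (1.2317)⁴ = 0.140 × 2.3018 = 0.3223.

0.322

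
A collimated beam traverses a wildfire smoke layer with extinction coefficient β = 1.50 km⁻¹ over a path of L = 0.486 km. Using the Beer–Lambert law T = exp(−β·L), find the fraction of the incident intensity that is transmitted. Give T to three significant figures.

0.482

τ = β·L = 1.50 × 0.486 = 0.7290.
T = exp(−0.7290) = 0.4824.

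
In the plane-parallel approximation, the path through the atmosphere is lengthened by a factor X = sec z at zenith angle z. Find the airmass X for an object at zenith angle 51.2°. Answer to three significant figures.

X = sec z = 1/cos 51.2° = 1/0.6266 = 1.5959.

1.60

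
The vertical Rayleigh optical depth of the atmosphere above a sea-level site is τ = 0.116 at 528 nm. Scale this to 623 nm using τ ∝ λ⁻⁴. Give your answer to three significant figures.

0.0598

τ(623 nm) = τ(528 nm) × (528/623)⁴ = 0.116 × (0.8475)⁴ = 0.116 × 0.5159 = 0.0598.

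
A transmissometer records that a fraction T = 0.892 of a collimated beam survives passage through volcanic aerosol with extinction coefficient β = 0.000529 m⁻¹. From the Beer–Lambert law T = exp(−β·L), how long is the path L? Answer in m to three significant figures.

Beer–Lambert: T = exp(−βL) ⇒ L = −ln(T)/β = −ln(0.892)/0.000529 = 0.1143/0.000529 = 216 m.

216 m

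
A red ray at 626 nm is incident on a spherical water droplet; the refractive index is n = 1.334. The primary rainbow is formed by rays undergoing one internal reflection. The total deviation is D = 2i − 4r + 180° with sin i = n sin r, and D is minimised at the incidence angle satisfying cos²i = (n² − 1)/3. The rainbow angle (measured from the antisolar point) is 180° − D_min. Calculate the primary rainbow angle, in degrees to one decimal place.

cos²i = (1.77956 − 1)/3 = 0.25985; i = arccos(0.50976) = 59.352°.
sin r = sin 59.352°/1.334 = 0.64492; r = 40.159°.
D_min = 2·59.352° − 4·40.159° + 180° = 138.067°.
Rainbow angle = 180° − D_min = 41.933°.

41.9°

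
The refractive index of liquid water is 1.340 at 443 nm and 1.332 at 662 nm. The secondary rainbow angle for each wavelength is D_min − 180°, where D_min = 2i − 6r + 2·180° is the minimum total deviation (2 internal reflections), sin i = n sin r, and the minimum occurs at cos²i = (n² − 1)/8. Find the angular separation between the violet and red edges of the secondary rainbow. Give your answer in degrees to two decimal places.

At 443 nm (n = 1.340): cos²i = 0.09945 → i = 71.618°, r = 45.088°, D_min = 232.709°, rainbow angle = 52.709°.
At 662 nm (n = 1.332): cos²i = 0.09678 → i = 71.875°, r = 45.520°, D_min = 230.628°, rainbow angle = 50.628°.
Angular width = |52.709° − 50.628°| = 2.080°.

2.08°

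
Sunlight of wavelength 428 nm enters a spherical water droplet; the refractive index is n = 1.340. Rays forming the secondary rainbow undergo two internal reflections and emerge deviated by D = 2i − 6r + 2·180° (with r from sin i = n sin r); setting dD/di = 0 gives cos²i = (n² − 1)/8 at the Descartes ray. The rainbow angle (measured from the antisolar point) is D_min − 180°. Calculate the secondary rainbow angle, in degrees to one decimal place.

cos²i = (1.79560 − 1)/8 = 0.09945; i = arccos(0.31536) = 71.618°.
sin r = sin 71.618°/1.340 = 0.70819; r = 45.088°.
D_min = 2·71.618° − 6·45.088° + 360° = 232.709°.
Rainbow angle = D_min − 180° = 52.709°.

52.7°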